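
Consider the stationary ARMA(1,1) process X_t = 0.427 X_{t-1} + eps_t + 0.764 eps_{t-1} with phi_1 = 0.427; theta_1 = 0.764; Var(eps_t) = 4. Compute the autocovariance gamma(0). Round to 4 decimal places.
\gamma(0) = 10.9391

Multiply the model equation by X_{t-k} and take expectations. With theta_0 = psi_0 = 1 and psi_j the MA(infinity) weights, this gives
  gamma(k) - sum_i phi_i gamma(k-i) = c_k,
  c_k = sigma^2 * sum_{j=k..q} theta_j psi_{j-k}   (c_k = 0 for k > q),
using gamma(-m) = gamma(m).
psi-weights needed (psi_j = theta_j + sum_i phi_i psi_{j-i}):
  psi_1 = theta_1 + phi_1 = 0.764 + (0.427) = 1.191
Right-hand sides:
  c_0 = sigma^2 (1 + theta_1 psi_1) = 4 * (1 + (0.764)(1.191)) = 4 * 1.909924 = 7.639696
  c_1 = sigma^2 theta_1 = 4 * (0.764) = 3.056
  c_2 = 0
Equations for k = 0 and k = 1 (AR order 1):
  gamma(0) = phi_1 gamma(1) + c_0
  gamma(1) = phi_1 gamma(0) + c_1
Substituting the second into the first: gamma(0) (1 - phi_1^2) = c_0 + phi_1 c_1, so
  gamma(0) = (c_0 + phi_1 c_1) / (1 - phi_1^2) = (7.639696 + (0.427)(3.056)) / (1 - (0.427)^2) = 8.944608 / 0.817671 = 10.939128.
Therefore gamma(0) = 10.9391 (to 4 decimal places).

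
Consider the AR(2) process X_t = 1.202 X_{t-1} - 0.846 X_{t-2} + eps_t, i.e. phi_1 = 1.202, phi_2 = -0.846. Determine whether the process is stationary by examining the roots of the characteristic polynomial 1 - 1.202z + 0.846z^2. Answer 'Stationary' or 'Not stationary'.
\text{Stationary}

The AR(p) characteristic polynomial is P(z) = 1 - 1.202z + 0.846z^2.
Stationarity requires all roots to lie outside the unit circle, i.e. |z| > 1 for every root.
Set 1 + (-1.202) z + (0.846) z^2 = 0, i.e. a z^2 + b z + c = 0 with a = 0.846, b = -1.202, c = 1.
Discriminant D = b^2 - 4ac = (-1.202)^2 - 4*(0.846)*1 = 1.444804 - (3.384) = -1.939196.
D < 0, so the roots are the complex-conjugate pair z = (-b +/- i sqrt(-D)) / (2a) = 0.7104 +/- 0.823i.
For a conjugate pair |z|^2 = z * conj(z) = (product of roots) = c/a = 1/(0.846) = 1.182033, so |z| = sqrt(1.182033) = 1.0872 for both roots.
Moduli of all roots: 1.0872, 1.0872.
All moduli strictly greater than 1? Yes.
Verdict: Stationary.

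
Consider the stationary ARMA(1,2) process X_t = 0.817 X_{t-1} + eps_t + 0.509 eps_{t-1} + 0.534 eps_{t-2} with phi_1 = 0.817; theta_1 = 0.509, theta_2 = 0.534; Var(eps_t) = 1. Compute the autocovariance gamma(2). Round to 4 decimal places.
\gamma(2) = 8.6205

Multiply the model equation by X_{t-k} and take expectations. With theta_0 = psi_0 = 1 and psi_j the MA(infinity) weights, this gives
  gamma(k) - sum_i phi_i gamma(k-i) = c_k,
  c_k = sigma^2 * sum_{j=k..q} theta_j psi_{j-k}   (c_k = 0 for k > q),
using gamma(-m) = gamma(m).
psi-weights needed (psi_j = theta_j + sum_i phi_i psi_{j-i}):
  psi_1 = theta_1 + phi_1 = 0.509 + (0.817) = 1.326
  psi_2 = theta_2 + phi_1 psi_1 = 0.534 + (0.817)(1.326) = 1.617342
Right-hand sides:
  c_0 = sigma^2 (1 + theta_1 psi_1 + theta_2 psi_2) = 1 * (1 + (0.509)(1.326) + (0.534)(1.617342)) = 1 * 2.538595 = 2.538595
  c_1 = sigma^2 (theta_1 + theta_2 psi_1) = 1 * (0.509 + (0.534)(1.326)) = 1.217084
  c_2 = sigma^2 theta_2 = 1 * (0.534) = 0.534
Equations for k = 0 and k = 1 (AR order 1):
  gamma(0) = phi_1 gamma(1) + c_0
  gamma(1) = phi_1 gamma(0) + c_1
Substituting the second into the first: gamma(0) (1 - phi_1^2) = c_0 + phi_1 c_1, so
  gamma(0) = (c_0 + phi_1 c_1) / (1 - phi_1^2) = (2.538595 + (0.817)(1.217084)) / (1 - (0.817)^2) = 3.532952 / 0.332511 = 10.625069.
  gamma(1) = phi_1 gamma(0) + c_1 = (0.817)(10.625069) + (1.217084) = 9.897765.
For k = 2: gamma(2) = phi_1 gamma(1) + c_2
  = (0.817)(9.897765) + (0.534) = 8.620474.
Therefore gamma(2) = 8.6205 (to 4 decimal places).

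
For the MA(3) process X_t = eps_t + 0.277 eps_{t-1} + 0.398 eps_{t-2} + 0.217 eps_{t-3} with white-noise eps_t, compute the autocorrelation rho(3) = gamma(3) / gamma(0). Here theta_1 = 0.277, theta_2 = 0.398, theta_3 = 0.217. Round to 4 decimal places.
\rho(3) = 0.1692

For an MA(q) process with theta_0 = 1, the autocovariance is
  gamma(k) = sigma^2 * sum_{i=0..q-k} theta_i * theta_{i+k},
and rho(k) = gamma(k) / gamma(0). Sigma^2 cancels.
  numerator   = (1)*(0.217) = 0.217.
  denominator = (1)^2 + (0.277)^2 + (0.398)^2 + (0.217)^2 = 1.282222.
  rho(3) = 0.217 / 1.282222 = 0.1692.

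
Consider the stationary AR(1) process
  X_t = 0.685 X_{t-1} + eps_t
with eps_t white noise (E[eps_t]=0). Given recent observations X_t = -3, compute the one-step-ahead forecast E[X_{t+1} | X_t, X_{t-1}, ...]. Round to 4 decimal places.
E[X_{t+1} \mid \mathcal F_t] = -2.0550

For an AR(p) model X_t = c + sum_i phi_i X_{t-i} + eps_t, the
one-step-ahead conditional mean is
  E[X_{t+1} | X_t, ...] = c + sum_i phi_i X_{t+1-i}.
Substitute known values:
  E[X_{t+1} | ...] = (0.685) * (-3)
                   = -2.0550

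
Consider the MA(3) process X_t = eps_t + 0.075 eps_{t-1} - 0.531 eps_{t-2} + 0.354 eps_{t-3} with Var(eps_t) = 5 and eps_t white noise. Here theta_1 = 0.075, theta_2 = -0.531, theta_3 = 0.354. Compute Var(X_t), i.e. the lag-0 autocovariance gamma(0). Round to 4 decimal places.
\gamma(0) = 7.0645

For an MA(q) process X_t = eps_t + sum_i theta_i eps_{t-i} with
Var(eps_t) = sigma^2, the variance is
  gamma(0) = sigma^2 * (1 + sum_i theta_i^2).
  sum_i theta_i^2 = (0.075)^2 + (-0.531)^2 + (0.354)^2 = 0.005625 + 0.281961 + 0.125316 = 0.412902.
  gamma(0) = 5 * (1 + 0.412902) = 5 * 1.412902 = 7.06451, which rounds to 7.0645.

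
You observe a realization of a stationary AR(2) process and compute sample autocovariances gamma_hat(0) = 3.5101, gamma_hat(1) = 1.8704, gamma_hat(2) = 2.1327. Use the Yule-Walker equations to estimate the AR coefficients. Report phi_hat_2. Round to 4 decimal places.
\hat\phi_{2} = 0.4520

The Yule-Walker equations for an AR(p) process read, in matrix form,
  Gamma_p phi = r_p,   with   (Gamma_p)_{ij} = gamma(|i - j|),
                       (r_p)_i = gamma(i),   i,j = 1..p.
Substitute the sample gammas (Toeplitz matrix and right-hand side of size 2):
  Gamma_p = [[3.5101, 1.8704], [1.8704, 3.5101]]
  r_p     = [1.8704, 2.1327]
Written out:
  3.5101 phi_1 + 1.8704 phi_2 = 1.8704
  1.8704 phi_1 + 3.5101 phi_2 = 2.1327
Solve by Cramer's rule:
  det = gamma(0)^2 - gamma(1)^2 = (3.5101)^2 - (1.8704)^2 = 12.32080201 - 3.49839616 = 8.82240585
  phi_hat_1 = [gamma(1) gamma(0) - gamma(1) gamma(2)] / det = [(1.8704)(3.5101) - (1.8704)(2.1327)] / 8.82240585 = 2.57628896 / 8.82240585 = 0.292
  phi_hat_2 = [gamma(0) gamma(2) - gamma(1)^2] / det = [(3.5101)(2.1327) - (1.8704)^2] / 8.82240585 = 3.98759411 / 8.82240585 = 0.452
So phi_hat = [0.2920, 0.4520].
Therefore phi_hat_2 = 0.4520.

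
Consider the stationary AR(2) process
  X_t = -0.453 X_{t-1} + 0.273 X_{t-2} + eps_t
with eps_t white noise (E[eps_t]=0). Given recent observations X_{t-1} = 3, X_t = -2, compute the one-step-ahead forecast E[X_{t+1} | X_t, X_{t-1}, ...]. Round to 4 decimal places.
E[X_{t+1} \mid \mathcal F_t] = 1.7250

For an AR(p) model X_t = c + sum_i phi_i X_{t-i} + eps_t, the
one-step-ahead conditional mean is
  E[X_{t+1} | X_t, ...] = c + sum_i phi_i X_{t+1-i}.
Substitute known values:
  E[X_{t+1} | ...] = (-0.453) * (-2) + (0.273) * (3)
                   = 1.7250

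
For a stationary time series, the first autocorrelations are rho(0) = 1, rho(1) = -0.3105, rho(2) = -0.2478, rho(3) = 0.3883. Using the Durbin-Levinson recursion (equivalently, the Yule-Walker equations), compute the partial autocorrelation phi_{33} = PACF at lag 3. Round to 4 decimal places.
\phi_{33} = 0.2120

The PACF at lag k is phi_{kk}, the last component of the solution
to the Yule-Walker system G_k phi = r_k where
  (G_k)_{ij} = rho(|i - j|), (r_k)_i = rho(i), i,j = 1..k.
Equivalently, Durbin-Levinson gives phi_{kk} iteratively:
  phi_{11} = rho(1)
  phi_{kk} = [rho(k) - sum_{j=1..k-1} phi_{k-1,j} rho(k-j)]
            / [1 - sum_{j=1..k-1} phi_{k-1,j} rho(j)],
  phi_{k,j} = phi_{k-1,j} - phi_{kk} phi_{k-1,k-j},  j = 1..k-1.
Step k = 1:
  phi_11 = rho(1) = -0.3105.
Step k = 2:
  phi_22 = [rho(2) - phi_11 rho(1)] / [1 - phi_11 rho(1)] = [-0.2478 - (-0.3105)(-0.3105)] / [1 - (-0.3105)(-0.3105)]
         = -0.34421025 / 0.90358975 = -0.380936.
  Update: phi_21 = phi_11 - phi_22 phi_11 = -0.3105 - (-0.380936)(-0.3105) = -0.428781.
Step k = 3:
  phi_33 = [rho(3) - phi_21 rho(2) - phi_22 rho(1)] / [1 - phi_21 rho(1) - phi_22 rho(2)]
    numerator   = 0.3883 - (-0.428781)(-0.2478) - (-0.380936)(-0.3105) = 0.16376737
    denominator = 1 - (-0.428781)(-0.3105) - (-0.380936)(-0.2478) = 0.77246753
  phi_33 = 0.16376737 / 0.77246753 = 0.212.
Therefore phi_{33} = 0.2120.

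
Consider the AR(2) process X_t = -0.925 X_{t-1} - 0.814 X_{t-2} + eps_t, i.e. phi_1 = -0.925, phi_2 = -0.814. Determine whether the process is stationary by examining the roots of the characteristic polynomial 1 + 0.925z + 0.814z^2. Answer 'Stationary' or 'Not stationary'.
\text{Stationary}

The AR(p) characteristic polynomial is P(z) = 1 + 0.925z + 0.814z^2.
Stationarity requires all roots to lie outside the unit circle, i.e. |z| > 1 for every root.
Set 1 + (0.925) z + (0.814) z^2 = 0, i.e. a z^2 + b z + c = 0 with a = 0.814, b = 0.925, c = 1.
Discriminant D = b^2 - 4ac = (0.925)^2 - 4*(0.814)*1 = 0.855625 - (3.256) = -2.400375.
D < 0, so the roots are the complex-conjugate pair z = (-b +/- i sqrt(-D)) / (2a) = -0.5682 +/- 0.9517i.
For a conjugate pair |z|^2 = z * conj(z) = (product of roots) = c/a = 1/(0.814) = 1.228501, so |z| = sqrt(1.228501) = 1.1084 for both roots.
Moduli of all roots: 1.1084, 1.1084.
All moduli strictly greater than 1? Yes.
Verdict: Stationary.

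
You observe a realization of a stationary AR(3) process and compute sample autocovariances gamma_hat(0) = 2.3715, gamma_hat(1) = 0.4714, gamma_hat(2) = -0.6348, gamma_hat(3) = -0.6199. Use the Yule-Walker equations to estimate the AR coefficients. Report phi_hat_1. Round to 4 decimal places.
\hat\phi_{1} = 0.2150

The Yule-Walker equations for an AR(p) process read, in matrix form,
  Gamma_p phi = r_p,   with   (Gamma_p)_{ij} = gamma(|i - j|),
                       (r_p)_i = gamma(i),   i,j = 1..p.
Substitute the sample gammas (Toeplitz matrix and right-hand side of size 3):
  Gamma_p = [[2.3715, 0.4714, -0.6348], [0.4714, 2.3715, 0.4714], [-0.6348, 0.4714, 2.3715]]
  r_p     = [0.4714, -0.6348, -0.6199]
Written out (R1..R3):
  (R1) 2.3715 phi_1 + 0.4714 phi_2 - 0.6348 phi_3 = 0.4714
  (R2) 0.4714 phi_1 + 2.3715 phi_2 + 0.4714 phi_3 = -0.6348
  (R3) -0.6348 phi_1 + 0.4714 phi_2 + 2.3715 phi_3 = -0.6199
Gaussian elimination:
  R2 <- R2 - (0.4714/2.3715) R1 = R2 - (0.198777) R1:  2.277796 phi_2 + 0.597584 phi_3 = -0.728504
  R3 <- R3 - (-0.6348/2.3715) R1 = R3 - (-0.267679) R1:  0.597584 phi_2 + 2.201578 phi_3 = -0.493716
  R3 <- R3 - (0.597584/2.277796) R2 = R3 - (0.262352) R2:  2.0448 phi_3 = -0.302592
Back-substitution:
  phi_hat_3 = -0.302592 / 2.0448 = -0.147981
  phi_hat_2 = (-0.728504 - (0.597584)(-0.147981)) / 2.277796 = -0.281005
  phi_hat_1 = (0.4714 - (0.4714)(-0.281005) - (-0.6348)(-0.147981)) / 2.3715 = 0.215023
So phi_hat = [0.2150, -0.2810, -0.1480].
Therefore phi_hat_1 = 0.2150.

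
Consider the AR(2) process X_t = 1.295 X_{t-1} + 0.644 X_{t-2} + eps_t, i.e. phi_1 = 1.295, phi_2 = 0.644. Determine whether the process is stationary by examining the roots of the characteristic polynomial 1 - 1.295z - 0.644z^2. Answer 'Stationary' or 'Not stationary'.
\text{Not stationary}

The AR(p) characteristic polynomial is P(z) = 1 - 1.295z - 0.644z^2.
Stationarity requires all roots to lie outside the unit circle, i.e. |z| > 1 for every root.
Set 1 + (-1.295) z + (-0.644) z^2 = 0, i.e. a z^2 + b z + c = 0 with a = -0.644, b = -1.295, c = 1.
Discriminant D = b^2 - 4ac = (-1.295)^2 - 4*(-0.644)*1 = 1.677025 - (-2.576) = 4.253025.
D >= 0, so the roots are real: z = (-b +/- sqrt(D)) / (2a) = (1.295 +/- 2.062286) / (-1.288).
  z_1 = (1.295 + 2.062286) / (-1.288) = -2.6066,   |z_1| = 2.6066.
  z_2 = (1.295 - 2.062286) / (-1.288) = 0.5957,   |z_2| = 0.5957.
Moduli of all roots: 2.6066, 0.5957.
All moduli strictly greater than 1? No.
Verdict: Not stationary.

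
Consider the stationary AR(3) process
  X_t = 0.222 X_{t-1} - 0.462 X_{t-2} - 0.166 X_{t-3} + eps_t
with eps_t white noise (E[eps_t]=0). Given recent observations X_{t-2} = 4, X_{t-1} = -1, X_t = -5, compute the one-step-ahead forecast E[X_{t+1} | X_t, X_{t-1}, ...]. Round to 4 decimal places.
E[X_{t+1} \mid \mathcal F_t] = -1.3120

For an AR(p) model X_t = c + sum_i phi_i X_{t-i} + eps_t, the
one-step-ahead conditional mean is
  E[X_{t+1} | X_t, ...] = c + sum_i phi_i X_{t+1-i}.
Substitute known values:
  E[X_{t+1} | ...] = (0.222) * (-5) + (-0.462) * (-1) + (-0.166) * (4)
                   = -1.3120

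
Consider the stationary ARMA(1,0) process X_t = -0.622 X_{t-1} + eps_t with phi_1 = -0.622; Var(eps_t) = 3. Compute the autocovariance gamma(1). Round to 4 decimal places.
\gamma(1) = -3.0435

Multiply the model equation by X_{t-k} and take expectations. With theta_0 = psi_0 = 1 and psi_j the MA(infinity) weights, this gives
  gamma(k) - sum_i phi_i gamma(k-i) = c_k,
  c_k = sigma^2 * sum_{j=k..q} theta_j psi_{j-k}   (c_k = 0 for k > q),
using gamma(-m) = gamma(m).
Pure AR (q = 0): c_0 = sigma^2 = 3, c_k = 0 for k >= 1.
Equations for k = 0 and k = 1 (AR order 1):
  gamma(0) = phi_1 gamma(1) + c_0
  gamma(1) = phi_1 gamma(0) + c_1
Substituting the second into the first: gamma(0) (1 - phi_1^2) = c_0 + phi_1 c_1, so
  gamma(0) = c_0 / (1 - phi_1^2) = 3 / (1 - (-0.622)^2) = 3 / 0.613116 = 4.893038.
  gamma(1) = phi_1 gamma(0) = (-0.622)(4.893038) = -3.04347.
Therefore gamma(1) = -3.0435 (to 4 decimal places).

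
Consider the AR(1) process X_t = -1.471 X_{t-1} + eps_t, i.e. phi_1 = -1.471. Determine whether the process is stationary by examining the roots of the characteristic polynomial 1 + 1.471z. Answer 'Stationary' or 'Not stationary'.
\text{Not stationary}

The AR(p) characteristic polynomial is P(z) = 1 + 1.471z.
Stationarity requires all roots to lie outside the unit circle, i.e. |z| > 1 for every root.
This is linear in z: 1 + (1.471) z = 0  =>  z = -1/(1.471) = -0.67981,  |z| = 0.67981.
Moduli of all roots: 0.6798.
All moduli strictly greater than 1? No.
Verdict: Not stationary.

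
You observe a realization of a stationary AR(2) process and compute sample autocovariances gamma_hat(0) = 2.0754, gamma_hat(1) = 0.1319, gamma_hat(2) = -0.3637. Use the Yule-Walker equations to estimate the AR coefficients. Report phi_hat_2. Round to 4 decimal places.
\hat\phi_{2} = -0.1800

The Yule-Walker equations for an AR(p) process read, in matrix form,
  Gamma_p phi = r_p,   with   (Gamma_p)_{ij} = gamma(|i - j|),
                       (r_p)_i = gamma(i),   i,j = 1..p.
Substitute the sample gammas (Toeplitz matrix and right-hand side of size 2):
  Gamma_p = [[2.0754, 0.1319], [0.1319, 2.0754]]
  r_p     = [0.1319, -0.3637]
Written out:
  2.0754 phi_1 + 0.1319 phi_2 = 0.1319
  0.1319 phi_1 + 2.0754 phi_2 = -0.3637
Solve by Cramer's rule:
  det = gamma(0)^2 - gamma(1)^2 = (2.0754)^2 - (0.1319)^2 = 4.30728516 - 0.01739761 = 4.28988755
  phi_hat_1 = [gamma(1) gamma(0) - gamma(1) gamma(2)] / det = [(0.1319)(2.0754) - (0.1319)(-0.3637)] / 4.28988755 = 0.32171729 / 4.28988755 = 0.075
  phi_hat_2 = [gamma(0) gamma(2) - gamma(1)^2] / det = [(2.0754)(-0.3637) - (0.1319)^2] / 4.28988755 = -0.77222059 / 4.28988755 = -0.18
So phi_hat = [0.0750, -0.1800].
Therefore phi_hat_2 = -0.1800.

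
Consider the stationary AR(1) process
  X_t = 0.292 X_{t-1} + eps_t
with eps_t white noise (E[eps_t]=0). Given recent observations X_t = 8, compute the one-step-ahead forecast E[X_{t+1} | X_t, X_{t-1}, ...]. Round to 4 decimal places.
E[X_{t+1} \mid \mathcal F_t] = 2.3360

For an AR(p) model X_t = c + sum_i phi_i X_{t-i} + eps_t, the
one-step-ahead conditional mean is
  E[X_{t+1} | X_t, ...] = c + sum_i phi_i X_{t+1-i}.
Substitute known values:
  E[X_{t+1} | ...] = (0.292) * (8)
                   = 2.3360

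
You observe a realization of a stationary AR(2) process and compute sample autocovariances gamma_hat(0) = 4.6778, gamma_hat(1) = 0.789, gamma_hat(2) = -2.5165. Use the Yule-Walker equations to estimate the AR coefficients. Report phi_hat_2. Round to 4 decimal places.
\hat\phi_{2} = -0.5830

The Yule-Walker equations for an AR(p) process read, in matrix form,
  Gamma_p phi = r_p,   with   (Gamma_p)_{ij} = gamma(|i - j|),
                       (r_p)_i = gamma(i),   i,j = 1..p.
Substitute the sample gammas (Toeplitz matrix and right-hand side of size 2):
  Gamma_p = [[4.6778, 0.789], [0.789, 4.6778]]
  r_p     = [0.789, -2.5165]
Written out:
  4.6778 phi_1 + 0.789 phi_2 = 0.789
  0.789 phi_1 + 4.6778 phi_2 = -2.5165
Solve by Cramer's rule:
  det = gamma(0)^2 - gamma(1)^2 = (4.6778)^2 - (0.789)^2 = 21.88181284 - 0.622521 = 21.25929184
  phi_hat_1 = [gamma(1) gamma(0) - gamma(1) gamma(2)] / det = [(0.789)(4.6778) - (0.789)(-2.5165)] / 21.25929184 = 5.6763027 / 21.25929184 = 0.267
  phi_hat_2 = [gamma(0) gamma(2) - gamma(1)^2] / det = [(4.6778)(-2.5165) - (0.789)^2] / 21.25929184 = -12.3942047 / 21.25929184 = -0.583
So phi_hat = [0.2670, -0.5830].
Therefore phi_hat_2 = -0.5830.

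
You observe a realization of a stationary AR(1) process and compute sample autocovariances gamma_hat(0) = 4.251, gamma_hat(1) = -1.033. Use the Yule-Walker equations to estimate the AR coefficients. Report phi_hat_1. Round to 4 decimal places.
\hat\phi_{1} = -0.2430

The Yule-Walker equations for an AR(p) process read, in matrix form,
  Gamma_p phi = r_p,   with   (Gamma_p)_{ij} = gamma(|i - j|),
                       (r_p)_i = gamma(i),   i,j = 1..p.
Substitute the sample gammas (Toeplitz matrix and right-hand side of size 1):
  Gamma_p = [[4.251]]
  r_p     = [-1.033]
With p = 1 this is the single equation gamma(0) phi_1 = gamma(1):
  phi_hat_1 = gamma(1) / gamma(0) = -1.033 / 4.251 = -0.2430.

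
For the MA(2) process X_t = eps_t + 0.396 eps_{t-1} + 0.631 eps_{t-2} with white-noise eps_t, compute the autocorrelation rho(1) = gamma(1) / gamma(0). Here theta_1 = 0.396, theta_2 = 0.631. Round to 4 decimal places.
\rho(1) = 0.4154

For an MA(q) process with theta_0 = 1, the autocovariance is
  gamma(k) = sigma^2 * sum_{i=0..q-k} theta_i * theta_{i+k},
and rho(k) = gamma(k) / gamma(0). Sigma^2 cancels.
  numerator   = (1)*(0.396) + (0.396)*(0.631) = 0.645876.
  denominator = (1)^2 + (0.396)^2 + (0.631)^2 = 1.554977.
  rho(1) = 0.645876 / 1.554977 = 0.4154.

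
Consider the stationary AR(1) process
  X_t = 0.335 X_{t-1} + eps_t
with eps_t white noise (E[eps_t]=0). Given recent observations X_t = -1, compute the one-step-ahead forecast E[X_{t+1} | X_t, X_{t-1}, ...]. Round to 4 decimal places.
E[X_{t+1} \mid \mathcal F_t] = -0.3350

For an AR(p) model X_t = c + sum_i phi_i X_{t-i} + eps_t, the
one-step-ahead conditional mean is
  E[X_{t+1} | X_t, ...] = c + sum_i phi_i X_{t+1-i}.
Substitute known values:
  E[X_{t+1} | ...] = (0.335) * (-1)
                   = -0.3350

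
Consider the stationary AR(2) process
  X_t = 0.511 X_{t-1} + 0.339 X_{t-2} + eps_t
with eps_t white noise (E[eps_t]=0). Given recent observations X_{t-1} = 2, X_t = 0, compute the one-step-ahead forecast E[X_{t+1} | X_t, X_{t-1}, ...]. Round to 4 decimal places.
E[X_{t+1} \mid \mathcal F_t] = 0.6780

For an AR(p) model X_t = c + sum_i phi_i X_{t-i} + eps_t, the
one-step-ahead conditional mean is
  E[X_{t+1} | X_t, ...] = c + sum_i phi_i X_{t+1-i}.
Substitute known values:
  E[X_{t+1} | ...] = (0.511) * (0) + (0.339) * (2)
                   = 0.6780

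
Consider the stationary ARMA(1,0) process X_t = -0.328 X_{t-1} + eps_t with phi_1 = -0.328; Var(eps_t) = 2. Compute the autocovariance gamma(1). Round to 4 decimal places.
\gamma(1) = -0.7351

Multiply the model equation by X_{t-k} and take expectations. With theta_0 = psi_0 = 1 and psi_j the MA(infinity) weights, this gives
  gamma(k) - sum_i phi_i gamma(k-i) = c_k,
  c_k = sigma^2 * sum_{j=k..q} theta_j psi_{j-k}   (c_k = 0 for k > q),
using gamma(-m) = gamma(m).
Pure AR (q = 0): c_0 = sigma^2 = 2, c_k = 0 for k >= 1.
Equations for k = 0 and k = 1 (AR order 1):
  gamma(0) = phi_1 gamma(1) + c_0
  gamma(1) = phi_1 gamma(0) + c_1
Substituting the second into the first: gamma(0) (1 - phi_1^2) = c_0 + phi_1 c_1, so
  gamma(0) = c_0 / (1 - phi_1^2) = 2 / (1 - (-0.328)^2) = 2 / 0.892416 = 2.241107.
  gamma(1) = phi_1 gamma(0) = (-0.328)(2.241107) = -0.735083.
Therefore gamma(1) = -0.7351 (to 4 decimal places).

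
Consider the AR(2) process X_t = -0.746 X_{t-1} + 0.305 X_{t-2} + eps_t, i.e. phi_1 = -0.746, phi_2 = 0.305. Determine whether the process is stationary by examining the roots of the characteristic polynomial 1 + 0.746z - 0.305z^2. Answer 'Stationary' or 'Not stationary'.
\text{Not stationary}

The AR(p) characteristic polynomial is P(z) = 1 + 0.746z - 0.305z^2.
Stationarity requires all roots to lie outside the unit circle, i.e. |z| > 1 for every root.
Set 1 + (0.746) z + (-0.305) z^2 = 0, i.e. a z^2 + b z + c = 0 with a = -0.305, b = 0.746, c = 1.
Discriminant D = b^2 - 4ac = (0.746)^2 - 4*(-0.305)*1 = 0.556516 - (-1.22) = 1.776516.
D >= 0, so the roots are real: z = (-b +/- sqrt(D)) / (2a) = (-0.746 +/- 1.33286) / (-0.61).
  z_1 = (-0.746 + 1.33286) / (-0.61) = -0.9621,   |z_1| = 0.9621.
  z_2 = (-0.746 - 1.33286) / (-0.61) = 3.408,   |z_2| = 3.408.
Moduli of all roots: 0.9621, 3.4080.
All moduli strictly greater than 1? No.
Verdict: Not stationary.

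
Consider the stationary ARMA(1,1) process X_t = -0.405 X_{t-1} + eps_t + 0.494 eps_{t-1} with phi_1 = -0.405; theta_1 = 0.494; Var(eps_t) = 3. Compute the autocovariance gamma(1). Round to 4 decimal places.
\gamma(1) = 0.2555

Multiply the model equation by X_{t-k} and take expectations. With theta_0 = psi_0 = 1 and psi_j the MA(infinity) weights, this gives
  gamma(k) - sum_i phi_i gamma(k-i) = c_k,
  c_k = sigma^2 * sum_{j=k..q} theta_j psi_{j-k}   (c_k = 0 for k > q),
using gamma(-m) = gamma(m).
psi-weights needed (psi_j = theta_j + sum_i phi_i psi_{j-i}):
  psi_1 = theta_1 + phi_1 = 0.494 + (-0.405) = 0.089
Right-hand sides:
  c_0 = sigma^2 (1 + theta_1 psi_1) = 3 * (1 + (0.494)(0.089)) = 3 * 1.043966 = 3.131898
  c_1 = sigma^2 theta_1 = 3 * (0.494) = 1.482
  c_2 = 0
Equations for k = 0 and k = 1 (AR order 1):
  gamma(0) = phi_1 gamma(1) + c_0
  gamma(1) = phi_1 gamma(0) + c_1
Substituting the second into the first: gamma(0) (1 - phi_1^2) = c_0 + phi_1 c_1, so
  gamma(0) = (c_0 + phi_1 c_1) / (1 - phi_1^2) = (3.131898 + (-0.405)(1.482)) / (1 - (-0.405)^2) = 2.531688 / 0.835975 = 3.028425.
  gamma(1) = phi_1 gamma(0) + c_1 = (-0.405)(3.028425) + (1.482) = 0.255488.
Therefore gamma(1) = 0.2555 (to 4 decimal places).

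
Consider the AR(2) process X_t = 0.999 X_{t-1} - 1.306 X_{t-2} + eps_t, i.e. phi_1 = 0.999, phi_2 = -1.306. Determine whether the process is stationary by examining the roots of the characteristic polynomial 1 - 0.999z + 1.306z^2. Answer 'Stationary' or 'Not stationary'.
\text{Not stationary}

The AR(p) characteristic polynomial is P(z) = 1 - 0.999z + 1.306z^2.
Stationarity requires all roots to lie outside the unit circle, i.e. |z| > 1 for every root.
Set 1 + (-0.999) z + (1.306) z^2 = 0, i.e. a z^2 + b z + c = 0 with a = 1.306, b = -0.999, c = 1.
Discriminant D = b^2 - 4ac = (-0.999)^2 - 4*(1.306)*1 = 0.998001 - (5.224) = -4.225999.
D < 0, so the roots are the complex-conjugate pair z = (-b +/- i sqrt(-D)) / (2a) = 0.3825 +/- 0.787i.
For a conjugate pair |z|^2 = z * conj(z) = (product of roots) = c/a = 1/(1.306) = 0.765697, so |z| = sqrt(0.765697) = 0.875 for both roots.
Moduli of all roots: 0.8750, 0.8750.
All moduli strictly greater than 1? No.
Verdict: Not stationary.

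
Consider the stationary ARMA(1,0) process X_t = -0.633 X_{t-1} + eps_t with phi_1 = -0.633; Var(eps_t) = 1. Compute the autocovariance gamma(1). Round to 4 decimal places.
\gamma(1) = -1.0562

Multiply the model equation by X_{t-k} and take expectations. With theta_0 = psi_0 = 1 and psi_j the MA(infinity) weights, this gives
  gamma(k) - sum_i phi_i gamma(k-i) = c_k,
  c_k = sigma^2 * sum_{j=k..q} theta_j psi_{j-k}   (c_k = 0 for k > q),
using gamma(-m) = gamma(m).
Pure AR (q = 0): c_0 = sigma^2 = 1, c_k = 0 for k >= 1.
Equations for k = 0 and k = 1 (AR order 1):
  gamma(0) = phi_1 gamma(1) + c_0
  gamma(1) = phi_1 gamma(0) + c_1
Substituting the second into the first: gamma(0) (1 - phi_1^2) = c_0 + phi_1 c_1, so
  gamma(0) = c_0 / (1 - phi_1^2) = 1 / (1 - (-0.633)^2) = 1 / 0.599311 = 1.668583.
  gamma(1) = phi_1 gamma(0) = (-0.633)(1.668583) = -1.056213.
Therefore gamma(1) = -1.0562 (to 4 decimal places).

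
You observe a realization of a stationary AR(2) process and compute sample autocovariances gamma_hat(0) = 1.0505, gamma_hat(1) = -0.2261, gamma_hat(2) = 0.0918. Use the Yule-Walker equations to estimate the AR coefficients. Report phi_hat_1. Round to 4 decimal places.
\hat\phi_{1} = -0.2060

The Yule-Walker equations for an AR(p) process read, in matrix form,
  Gamma_p phi = r_p,   with   (Gamma_p)_{ij} = gamma(|i - j|),
                       (r_p)_i = gamma(i),   i,j = 1..p.
Substitute the sample gammas (Toeplitz matrix and right-hand side of size 2):
  Gamma_p = [[1.0505, -0.2261], [-0.2261, 1.0505]]
  r_p     = [-0.2261, 0.0918]
Written out:
  1.0505 phi_1 - 0.2261 phi_2 = -0.2261
  -0.2261 phi_1 + 1.0505 phi_2 = 0.0918
Solve by Cramer's rule:
  det = gamma(0)^2 - gamma(1)^2 = (1.0505)^2 - (-0.2261)^2 = 1.10355025 - 0.05112121 = 1.05242904
  phi_hat_1 = [gamma(1) gamma(0) - gamma(1) gamma(2)] / det = [(-0.2261)(1.0505) - (-0.2261)(0.0918)] / 1.05242904 = -0.21676207 / 1.05242904 = -0.206
  phi_hat_2 = [gamma(0) gamma(2) - gamma(1)^2] / det = [(1.0505)(0.0918) - (-0.2261)^2] / 1.05242904 = 0.04531469 / 1.05242904 = 0.0431
So phi_hat = [-0.2060, 0.0431].
Therefore phi_hat_1 = -0.2060.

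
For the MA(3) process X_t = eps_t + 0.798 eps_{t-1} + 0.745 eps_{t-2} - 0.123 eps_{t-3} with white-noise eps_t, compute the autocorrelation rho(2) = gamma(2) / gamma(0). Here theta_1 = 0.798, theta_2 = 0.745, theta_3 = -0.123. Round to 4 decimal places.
\rho(2) = 0.2931

For an MA(q) process with theta_0 = 1, the autocovariance is
  gamma(k) = sigma^2 * sum_{i=0..q-k} theta_i * theta_{i+k},
and rho(k) = gamma(k) / gamma(0). Sigma^2 cancels.
  numerator   = (1)*(0.745) + (0.798)*(-0.123) = 0.646846.
  denominator = (1)^2 + (0.798)^2 + (0.745)^2 + (-0.123)^2 = 2.206958.
  rho(2) = 0.646846 / 2.206958 = 0.2931.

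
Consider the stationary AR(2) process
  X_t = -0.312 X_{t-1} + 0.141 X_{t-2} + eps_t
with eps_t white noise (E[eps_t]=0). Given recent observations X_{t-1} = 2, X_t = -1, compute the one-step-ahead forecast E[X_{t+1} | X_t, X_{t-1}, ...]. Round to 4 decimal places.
E[X_{t+1} \mid \mathcal F_t] = 0.5940

For an AR(p) model X_t = c + sum_i phi_i X_{t-i} + eps_t, the
one-step-ahead conditional mean is
  E[X_{t+1} | X_t, ...] = c + sum_i phi_i X_{t+1-i}.
Substitute known values:
  E[X_{t+1} | ...] = (-0.312) * (-1) + (0.141) * (2)
                   = 0.5940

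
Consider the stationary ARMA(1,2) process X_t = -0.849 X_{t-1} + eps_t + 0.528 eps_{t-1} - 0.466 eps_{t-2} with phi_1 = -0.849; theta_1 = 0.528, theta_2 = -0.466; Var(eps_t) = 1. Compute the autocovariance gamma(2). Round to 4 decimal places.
\gamma(2) = -0.1496

Multiply the model equation by X_{t-k} and take expectations. With theta_0 = psi_0 = 1 and psi_j the MA(infinity) weights, this gives
  gamma(k) - sum_i phi_i gamma(k-i) = c_k,
  c_k = sigma^2 * sum_{j=k..q} theta_j psi_{j-k}   (c_k = 0 for k > q),
using gamma(-m) = gamma(m).
psi-weights needed (psi_j = theta_j + sum_i phi_i psi_{j-i}):
  psi_1 = theta_1 + phi_1 = 0.528 + (-0.849) = -0.321
  psi_2 = theta_2 + phi_1 psi_1 = -0.466 + (-0.849)(-0.321) = -0.193471
Right-hand sides:
  c_0 = sigma^2 (1 + theta_1 psi_1 + theta_2 psi_2) = 1 * (1 + (0.528)(-0.321) + (-0.466)(-0.193471)) = 1 * 0.920669 = 0.920669
  c_1 = sigma^2 (theta_1 + theta_2 psi_1) = 1 * (0.528 + (-0.466)(-0.321)) = 0.677586
  c_2 = sigma^2 theta_2 = 1 * (-0.466) = -0.466
Equations for k = 0 and k = 1 (AR order 1):
  gamma(0) = phi_1 gamma(1) + c_0
  gamma(1) = phi_1 gamma(0) + c_1
Substituting the second into the first: gamma(0) (1 - phi_1^2) = c_0 + phi_1 c_1, so
  gamma(0) = (c_0 + phi_1 c_1) / (1 - phi_1^2) = (0.920669 + (-0.849)(0.677586)) / (1 - (-0.849)^2) = 0.345399 / 0.279199 = 1.237107.
  gamma(1) = phi_1 gamma(0) + c_1 = (-0.849)(1.237107) + (0.677586) = -0.372718.
For k = 2: gamma(2) = phi_1 gamma(1) + c_2
  = (-0.849)(-0.372718) + (-0.466) = -0.149563.
Therefore gamma(2) = -0.1496 (to 4 decimal places).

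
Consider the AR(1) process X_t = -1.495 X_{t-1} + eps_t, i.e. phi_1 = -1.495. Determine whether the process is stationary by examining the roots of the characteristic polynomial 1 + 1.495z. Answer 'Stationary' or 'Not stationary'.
\text{Not stationary}

The AR(p) characteristic polynomial is P(z) = 1 + 1.495z.
Stationarity requires all roots to lie outside the unit circle, i.e. |z| > 1 for every root.
This is linear in z: 1 + (1.495) z = 0  =>  z = -1/(1.495) = -0.668896,  |z| = 0.668896.
Moduli of all roots: 0.6689.
All moduli strictly greater than 1? No.
Verdict: Not stationary.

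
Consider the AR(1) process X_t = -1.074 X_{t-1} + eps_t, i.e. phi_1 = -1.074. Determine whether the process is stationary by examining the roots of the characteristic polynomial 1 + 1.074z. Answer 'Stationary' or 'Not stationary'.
\text{Not stationary}

The AR(p) characteristic polynomial is P(z) = 1 + 1.074z.
Stationarity requires all roots to lie outside the unit circle, i.e. |z| > 1 for every root.
This is linear in z: 1 + (1.074) z = 0  =>  z = -1/(1.074) = -0.931099,  |z| = 0.931099.
Moduli of all roots: 0.9311.
All moduli strictly greater than 1? No.
Verdict: Not stationary.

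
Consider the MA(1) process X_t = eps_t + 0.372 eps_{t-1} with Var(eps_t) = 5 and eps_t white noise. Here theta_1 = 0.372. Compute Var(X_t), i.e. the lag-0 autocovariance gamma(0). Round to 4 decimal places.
\gamma(0) = 5.6919

For an MA(q) process X_t = eps_t + sum_i theta_i eps_{t-i} with
Var(eps_t) = sigma^2, the variance is
  gamma(0) = sigma^2 * (1 + sum_i theta_i^2).
  sum_i theta_i^2 = (0.372)^2 = 0.138384.
  gamma(0) = 5 * (1 + 0.138384) = 5 * 1.138384 = 5.69192, which rounds to 5.6919.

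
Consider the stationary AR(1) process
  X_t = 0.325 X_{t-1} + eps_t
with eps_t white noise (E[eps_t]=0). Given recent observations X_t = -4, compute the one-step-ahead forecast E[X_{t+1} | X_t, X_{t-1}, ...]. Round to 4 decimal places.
E[X_{t+1} \mid \mathcal F_t] = -1.3000

For an AR(p) model X_t = c + sum_i phi_i X_{t-i} + eps_t, the
one-step-ahead conditional mean is
  E[X_{t+1} | X_t, ...] = c + sum_i phi_i X_{t+1-i}.
Substitute known values:
  E[X_{t+1} | ...] = (0.325) * (-4)
                   = -1.3000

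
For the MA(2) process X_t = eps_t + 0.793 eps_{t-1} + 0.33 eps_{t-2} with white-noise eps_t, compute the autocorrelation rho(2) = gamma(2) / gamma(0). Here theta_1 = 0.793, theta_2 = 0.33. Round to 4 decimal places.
\rho(2) = 0.1899

For an MA(q) process with theta_0 = 1, the autocovariance is
  gamma(k) = sigma^2 * sum_{i=0..q-k} theta_i * theta_{i+k},
and rho(k) = gamma(k) / gamma(0). Sigma^2 cancels.
  numerator   = (1)*(0.33) = 0.33.
  denominator = (1)^2 + (0.793)^2 + (0.33)^2 = 1.737749.
  rho(2) = 0.33 / 1.737749 = 0.1899.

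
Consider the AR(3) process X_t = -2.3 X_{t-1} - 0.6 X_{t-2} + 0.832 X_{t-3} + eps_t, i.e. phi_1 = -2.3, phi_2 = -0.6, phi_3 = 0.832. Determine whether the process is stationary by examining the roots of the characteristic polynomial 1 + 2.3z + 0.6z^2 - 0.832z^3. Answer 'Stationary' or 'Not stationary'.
\text{Not stationary}

The AR(p) characteristic polynomial is P(z) = 1 + 2.3z + 0.6z^2 - 0.832z^3.
Stationarity requires all roots to lie outside the unit circle, i.e. |z| > 1 for every root.
Degree 3: look for a simple real root z0 first, then factor out (1 - z/z0) and solve the remaining quadratic.
Testing z0 = -0.625: P(-0.625) = 1 + (2.3)(-0.625) + (0.6)(-0.625)^2 + (-0.832)(-0.625)^3
  = 1 + (-1.4375) + (0.234375) + (0.203125) = 0.  So z_0 = -0.625 is a root, |z_0| = 0.625.
Divide out the factor (1 + 1.6 z) = (1 - z/z0) (since 1/z0 = -1.6):
  P(z) = (1 + 1.6 z)(1 + (0.7) z + (-0.52) z^2)
  [check: z-coef 0.7 - (-1.6) = 2.3; z^2-coef -0.52 - (-1.6)(0.7) = 0.6; z^3-coef -(-1.6)(-0.52) = -0.832.]
Remaining roots from the quadratic factor 1 + (0.7) z + (-0.52) z^2:
  Set 1 + (0.7) z + (-0.52) z^2 = 0, i.e. a z^2 + b z + c = 0 with a = -0.52, b = 0.7, c = 1.
  Discriminant D = b^2 - 4ac = (0.7)^2 - 4*(-0.52)*1 = 0.49 - (-2.08) = 2.57.
  D >= 0, so the roots are real: z = (-b +/- sqrt(D)) / (2a) = (-0.7 +/- 1.603122) / (-1.04).
    z_1 = (-0.7 + 1.603122) / (-1.04) = -0.8684,   |z_1| = 0.8684.
    z_2 = (-0.7 - 1.603122) / (-1.04) = 2.2145,   |z_2| = 2.2145.
Moduli of all roots: 0.6250, 0.8684, 2.2145.
All moduli strictly greater than 1? No.
Verdict: Not stationary.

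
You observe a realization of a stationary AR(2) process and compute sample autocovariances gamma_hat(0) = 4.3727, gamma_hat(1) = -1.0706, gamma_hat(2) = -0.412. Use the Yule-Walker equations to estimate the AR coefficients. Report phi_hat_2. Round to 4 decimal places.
\hat\phi_{2} = -0.1640

The Yule-Walker equations for an AR(p) process read, in matrix form,
  Gamma_p phi = r_p,   with   (Gamma_p)_{ij} = gamma(|i - j|),
                       (r_p)_i = gamma(i),   i,j = 1..p.
Substitute the sample gammas (Toeplitz matrix and right-hand side of size 2):
  Gamma_p = [[4.3727, -1.0706], [-1.0706, 4.3727]]
  r_p     = [-1.0706, -0.412]
Written out:
  4.3727 phi_1 - 1.0706 phi_2 = -1.0706
  -1.0706 phi_1 + 4.3727 phi_2 = -0.412
Solve by Cramer's rule:
  det = gamma(0)^2 - gamma(1)^2 = (4.3727)^2 - (-1.0706)^2 = 19.12050529 - 1.14618436 = 17.97432093
  phi_hat_1 = [gamma(1) gamma(0) - gamma(1) gamma(2)] / det = [(-1.0706)(4.3727) - (-1.0706)(-0.412)] / 17.97432093 = -5.12249982 / 17.97432093 = -0.285
  phi_hat_2 = [gamma(0) gamma(2) - gamma(1)^2] / det = [(4.3727)(-0.412) - (-1.0706)^2] / 17.97432093 = -2.94773676 / 17.97432093 = -0.164
So phi_hat = [-0.2850, -0.1640].
Therefore phi_hat_2 = -0.1640.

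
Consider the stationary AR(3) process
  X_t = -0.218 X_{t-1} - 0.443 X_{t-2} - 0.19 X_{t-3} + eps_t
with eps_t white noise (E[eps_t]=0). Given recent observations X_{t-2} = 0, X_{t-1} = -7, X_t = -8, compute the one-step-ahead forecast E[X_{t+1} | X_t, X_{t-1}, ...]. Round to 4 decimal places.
E[X_{t+1} \mid \mathcal F_t] = 4.8450

For an AR(p) model X_t = c + sum_i phi_i X_{t-i} + eps_t, the
one-step-ahead conditional mean is
  E[X_{t+1} | X_t, ...] = c + sum_i phi_i X_{t+1-i}.
Substitute known values:
  E[X_{t+1} | ...] = (-0.218) * (-8) + (-0.443) * (-7) + (-0.19) * (0)
                   = 4.8450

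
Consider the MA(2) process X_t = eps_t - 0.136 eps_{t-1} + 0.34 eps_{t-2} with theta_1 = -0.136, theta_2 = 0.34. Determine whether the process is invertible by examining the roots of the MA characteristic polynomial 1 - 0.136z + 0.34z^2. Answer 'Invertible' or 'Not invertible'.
\text{Invertible}

The MA(q) characteristic polynomial is P(z) = 1 - 0.136z + 0.34z^2.
Invertibility requires all roots to lie outside the unit circle, i.e. |z| > 1 for every root.
Set 1 + (-0.136) z + (0.34) z^2 = 0, i.e. a z^2 + b z + c = 0 with a = 0.34, b = -0.136, c = 1.
Discriminant D = b^2 - 4ac = (-0.136)^2 - 4*(0.34)*1 = 0.018496 - (1.36) = -1.341504.
D < 0, so the roots are the complex-conjugate pair z = (-b +/- i sqrt(-D)) / (2a) = 0.2 +/- 1.7033i.
For a conjugate pair |z|^2 = z * conj(z) = (product of roots) = c/a = 1/(0.34) = 2.941176, so |z| = sqrt(2.941176) = 1.715 for both roots.
Moduli of all roots: 1.7150, 1.7150.
All moduli strictly greater than 1? Yes.
Verdict: Invertible.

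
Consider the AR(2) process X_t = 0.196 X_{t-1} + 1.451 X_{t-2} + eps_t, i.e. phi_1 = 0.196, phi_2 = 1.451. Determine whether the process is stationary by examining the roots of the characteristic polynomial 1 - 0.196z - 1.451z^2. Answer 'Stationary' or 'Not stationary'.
\text{Not stationary}

The AR(p) characteristic polynomial is P(z) = 1 - 0.196z - 1.451z^2.
Stationarity requires all roots to lie outside the unit circle, i.e. |z| > 1 for every root.
Set 1 + (-0.196) z + (-1.451) z^2 = 0, i.e. a z^2 + b z + c = 0 with a = -1.451, b = -0.196, c = 1.
Discriminant D = b^2 - 4ac = (-0.196)^2 - 4*(-1.451)*1 = 0.038416 - (-5.804) = 5.842416.
D >= 0, so the roots are real: z = (-b +/- sqrt(D)) / (2a) = (0.196 +/- 2.417109) / (-2.902).
  z_1 = (0.196 + 2.417109) / (-2.902) = -0.9005,   |z_1| = 0.9005.
  z_2 = (0.196 - 2.417109) / (-2.902) = 0.7654,   |z_2| = 0.7654.
Moduli of all roots: 0.9005, 0.7654.
All moduli strictly greater than 1? No.
Verdict: Not stationary.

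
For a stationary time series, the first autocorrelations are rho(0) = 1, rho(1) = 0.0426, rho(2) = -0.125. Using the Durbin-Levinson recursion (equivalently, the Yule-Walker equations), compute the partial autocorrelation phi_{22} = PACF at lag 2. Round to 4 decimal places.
\phi_{22} = -0.1270

The PACF at lag k is phi_{kk}, the last component of the solution
to the Yule-Walker system G_k phi = r_k where
  (G_k)_{ij} = rho(|i - j|), (r_k)_i = rho(i), i,j = 1..k.
Equivalently, Durbin-Levinson gives phi_{kk} iteratively:
  phi_{11} = rho(1)
  phi_{kk} = [rho(k) - sum_{j=1..k-1} phi_{k-1,j} rho(k-j)]
            / [1 - sum_{j=1..k-1} phi_{k-1,j} rho(j)],
  phi_{k,j} = phi_{k-1,j} - phi_{kk} phi_{k-1,k-j},  j = 1..k-1.
Step k = 1:
  phi_11 = rho(1) = 0.0426.
Step k = 2:
  phi_22 = [rho(2) - phi_11 rho(1)] / [1 - phi_11 rho(1)] = [-0.125 - (0.0426)(0.0426)] / [1 - (0.0426)(0.0426)]
         = -0.12681476 / 0.99818524 = -0.127.
Therefore phi_{22} = -0.1270.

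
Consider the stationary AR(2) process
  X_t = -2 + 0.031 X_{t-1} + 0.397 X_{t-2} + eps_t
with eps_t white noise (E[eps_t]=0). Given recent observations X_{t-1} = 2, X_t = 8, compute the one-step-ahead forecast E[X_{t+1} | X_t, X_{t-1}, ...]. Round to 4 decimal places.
E[X_{t+1} \mid \mathcal F_t] = -0.9580

For an AR(p) model X_t = c + sum_i phi_i X_{t-i} + eps_t, the
one-step-ahead conditional mean is
  E[X_{t+1} | X_t, ...] = c + sum_i phi_i X_{t+1-i}.
Substitute known values:
  E[X_{t+1} | ...] = -2 + (0.031) * (8) + (0.397) * (2)
                   = -0.9580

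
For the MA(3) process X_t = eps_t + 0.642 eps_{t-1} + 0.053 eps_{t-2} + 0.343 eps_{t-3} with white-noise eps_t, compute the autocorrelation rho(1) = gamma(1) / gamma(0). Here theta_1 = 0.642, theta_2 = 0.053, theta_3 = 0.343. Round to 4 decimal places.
\rho(1) = 0.4530

For an MA(q) process with theta_0 = 1, the autocovariance is
  gamma(k) = sigma^2 * sum_{i=0..q-k} theta_i * theta_{i+k},
and rho(k) = gamma(k) / gamma(0). Sigma^2 cancels.
  numerator   = (1)*(0.642) + (0.642)*(0.053) + (0.053)*(0.343) = 0.694205.
  denominator = (1)^2 + (0.642)^2 + (0.053)^2 + (0.343)^2 = 1.532622.
  rho(1) = 0.694205 / 1.532622 = 0.4530.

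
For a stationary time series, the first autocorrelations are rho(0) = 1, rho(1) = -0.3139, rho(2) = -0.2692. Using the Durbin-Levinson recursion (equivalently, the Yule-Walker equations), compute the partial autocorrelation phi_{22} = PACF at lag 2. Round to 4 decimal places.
\phi_{22} = -0.4079

The PACF at lag k is phi_{kk}, the last component of the solution
to the Yule-Walker system G_k phi = r_k where
  (G_k)_{ij} = rho(|i - j|), (r_k)_i = rho(i), i,j = 1..k.
Equivalently, Durbin-Levinson gives phi_{kk} iteratively:
  phi_{11} = rho(1)
  phi_{kk} = [rho(k) - sum_{j=1..k-1} phi_{k-1,j} rho(k-j)]
            / [1 - sum_{j=1..k-1} phi_{k-1,j} rho(j)],
  phi_{k,j} = phi_{k-1,j} - phi_{kk} phi_{k-1,k-j},  j = 1..k-1.
Step k = 1:
  phi_11 = rho(1) = -0.3139.
Step k = 2:
  phi_22 = [rho(2) - phi_11 rho(1)] / [1 - phi_11 rho(1)] = [-0.2692 - (-0.3139)(-0.3139)] / [1 - (-0.3139)(-0.3139)]
         = -0.36773321 / 0.90146679 = -0.4079.
Therefore phi_{22} = -0.4079.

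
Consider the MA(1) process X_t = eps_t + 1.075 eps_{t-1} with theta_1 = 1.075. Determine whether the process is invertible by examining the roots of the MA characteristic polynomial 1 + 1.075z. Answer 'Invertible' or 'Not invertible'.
\text{Not invertible}

The MA(q) characteristic polynomial is P(z) = 1 + 1.075z.
Invertibility requires all roots to lie outside the unit circle, i.e. |z| > 1 for every root.
This is linear in z: 1 + (1.075) z = 0  =>  z = -1/(1.075) = -0.930233,  |z| = 0.930233.
Moduli of all roots: 0.9302.
All moduli strictly greater than 1? No.
Verdict: Not invertible.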